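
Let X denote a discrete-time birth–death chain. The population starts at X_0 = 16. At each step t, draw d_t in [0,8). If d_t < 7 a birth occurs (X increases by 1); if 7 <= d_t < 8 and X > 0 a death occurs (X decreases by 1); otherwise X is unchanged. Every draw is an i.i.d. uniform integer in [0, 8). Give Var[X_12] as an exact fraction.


X can drop by at most 1 per step and X_0 = 16 > T = 12, so X_t >= 16 − t >= 4 > 0 for every t <= 12: the floor at 0 (the 'and X > 0' condition) never binds. Hence X_12 = X_0 + Σ_{t<12} Y_t with i.i.d. increments Y_t = y(d_t) ∈ {+1, −1, 0}.
Outcome values over d=0..7: [1, 1, 1, 1, 1, 1, 1, -1]
Σy = 6, Σy² = 8, M = 8
μ = 6/8 = 3/4,  σ² = 8/8 − (3/4)² = 7/16
Independent increments: Var[X_12] = 12·σ² = 12·(7/16) = 21/4

21/4


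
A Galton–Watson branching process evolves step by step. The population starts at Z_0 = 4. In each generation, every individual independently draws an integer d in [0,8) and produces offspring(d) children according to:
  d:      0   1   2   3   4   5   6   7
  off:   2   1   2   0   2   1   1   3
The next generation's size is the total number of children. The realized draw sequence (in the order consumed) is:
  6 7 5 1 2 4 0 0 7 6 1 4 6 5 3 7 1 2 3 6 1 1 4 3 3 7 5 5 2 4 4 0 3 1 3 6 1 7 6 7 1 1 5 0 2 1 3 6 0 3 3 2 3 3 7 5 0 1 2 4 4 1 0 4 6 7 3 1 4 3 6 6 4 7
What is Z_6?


32

gen 0: Z_0=4, draws=[6, 7, 5, 1], offspring=[1, 3, 1, 1], Z_1=6
gen 1: Z_1=6, draws=[2, 4, 0, 0, 7, 6], offspring=[2, 2, 2, 2, 3, 1], Z_2=12
gen 2: Z_2=12, draws=[1, 4, 6, 5, 3, 7, 1, 2, 3, 6, 1, 1], offspring=[1, 2, 1, 1, 0, 3, 1, 2, 0, 1, 1, 1], Z_3=14
gen 3: Z_3=14, draws=[4, 3, 3, 7, 5, 5, 2, 4, 4, 0, 3, 1, 3, 6], offspring=[2, 0, 0, 3, 1, 1, 2, 2, 2, 2, 0, 1, 0, 1], Z_4=17
gen 4: Z_4=17, draws=[1, 7, 6, 7, 1, 1, 5, 0, 2, 1, 3, 6, 0, 3, 3, 2, 3], offspring=[1, 3, 1, 3, 1, 1, 1, 2, 2, 1, 0, 1, 2, 0, 0, 2, 0], Z_5=21
gen 5: Z_5=21, draws=[3, 7, 5, 0, 1, 2, 4, 4, 1, 0, 4, 6, 7, 3, 1, 4, 3, 6, 6, 4, 7], offspring=[0, 3, 1, 2, 1, 2, 2, 2, 1, 2, 2, 1, 3, 0, 1, 2, 0, 1, 1, 2, 3], Z_6=32


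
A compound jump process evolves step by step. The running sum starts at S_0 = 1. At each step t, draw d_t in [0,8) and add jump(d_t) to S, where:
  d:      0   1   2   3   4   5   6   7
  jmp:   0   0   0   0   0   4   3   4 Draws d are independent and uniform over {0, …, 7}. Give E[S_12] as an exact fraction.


Outcome values over d=0..7: [0, 0, 0, 0, 0, 4, 3, 4]
Σy = 11, Σy² = 41, M = 8
μ = 11/8 = 11/8,  σ² = 41/8 − (11/8)² = 207/64
E[S_12] = 1 + 12·(11/8) = 35/2

35/2


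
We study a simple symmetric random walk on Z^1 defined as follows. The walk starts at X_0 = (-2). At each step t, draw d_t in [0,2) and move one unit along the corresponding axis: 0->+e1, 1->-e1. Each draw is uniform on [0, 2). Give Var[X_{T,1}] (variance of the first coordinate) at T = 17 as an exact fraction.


17

Outcome values over d=0..1: [1, -1]
Σy = 0, Σy² = 2, M = 2
μ = 0/2 = 0,  σ² = 2/2 − (0)² = 1
Independent increments: Var[X_17] = 17·σ² = 17·(1) = 17


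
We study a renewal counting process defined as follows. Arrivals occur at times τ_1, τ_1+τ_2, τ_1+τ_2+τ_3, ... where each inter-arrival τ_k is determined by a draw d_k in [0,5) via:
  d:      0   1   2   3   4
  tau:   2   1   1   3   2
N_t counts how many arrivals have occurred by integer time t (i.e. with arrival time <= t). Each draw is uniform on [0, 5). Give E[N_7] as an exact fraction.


293168/78125

Inter-arrival values over d=0..4: [2, 1, 1, 3, 2]
Each d has probability 1/5, so the pmf of τ is: f(1) = 2/5, f(2) = 2/5, f(3) = 1/5
Renewal equation for m(n) = E[N_n]: condition on τ_1 = k (if k <= n, one arrival plus a fresh copy on the remaining n−k steps): m(n) = F(n) + Σ_{k<=n} f(k)·m(n−k), where F(n) = P(τ <= n) and m(0) = 0
m(1) = F(1) = 2/5
m(2) = F(2) + f(1)·m(1) = 4/5 + 2/5·2/5 = 24/25
m(3) = F(3) + f(1)·m(2) + f(2)·m(1) = 1 + 2/5·24/25 + 2/5·2/5 = 193/125
m(4) = F(4) + f(1)·m(3) + f(2)·m(2) + f(3)·m(1) = 1 + 2/5·193/125 + 2/5·24/25 + 1/5·2/5 = 1301/625
m(5) = F(5) + f(1)·m(4) + f(2)·m(3) + f(3)·m(2) = 1 + 2/5·1301/625 + 2/5·193/125 + 1/5·24/25 = 8257/3125
m(6) = F(6) + f(1)·m(5) + f(2)·m(4) + f(3)·m(3) = 1 + 2/5·8257/3125 + 2/5·1301/625 + 1/5·193/125 = 49974/15625
m(7) = F(7) + f(1)·m(6) + f(2)·m(5) + f(3)·m(4) = 1 + 2/5·49974/15625 + 2/5·8257/3125 + 1/5·1301/625 = 293168/78125
E[N_7] = m(7) = 293168/78125


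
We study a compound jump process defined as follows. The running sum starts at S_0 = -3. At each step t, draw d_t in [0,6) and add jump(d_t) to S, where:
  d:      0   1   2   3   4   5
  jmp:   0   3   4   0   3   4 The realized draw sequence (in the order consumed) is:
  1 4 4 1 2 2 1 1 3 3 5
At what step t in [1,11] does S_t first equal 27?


t=0: S=-3, d=1, jump=3, S_1=0
t=1: S=0, d=4, jump=3, S_2=3
t=2: S=3, d=4, jump=3, S_3=6
t=3: S=6, d=1, jump=3, S_4=9
t=4: S=9, d=2, jump=4, S_5=13
t=5: S=13, d=2, jump=4, S_6=17
t=6: S=17, d=1, jump=3, S_7=20
t=7: S=20, d=1, jump=3, S_8=23
t=8: S=23, d=3, jump=0, S_9=23
t=9: S=23, d=3, jump=0, S_10=23
t=10: S=23, d=5, jump=4, S_11=27

11


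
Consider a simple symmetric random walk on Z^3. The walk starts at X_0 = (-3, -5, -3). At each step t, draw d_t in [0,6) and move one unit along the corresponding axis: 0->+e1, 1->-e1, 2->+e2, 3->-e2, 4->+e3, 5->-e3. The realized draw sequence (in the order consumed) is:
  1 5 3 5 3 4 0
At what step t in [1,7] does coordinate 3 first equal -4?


t=0: X=(-3, -5, -3), d=1 → -e1, X_1=(-4, -5, -3)
t=1: X=(-4, -5, -3), d=5 → -e3, X_2=(-4, -5, -4)
t=2: X=(-4, -5, -4), d=3 → -e2, X_3=(-4, -6, -4)
t=3: X=(-4, -6, -4), d=5 → -e3, X_4=(-4, -6, -5)
t=4: X=(-4, -6, -5), d=3 → -e2, X_5=(-4, -7, -5)
t=5: X=(-4, -7, -5), d=4 → +e3, X_6=(-4, -7, -4)
t=6: X=(-4, -7, -4), d=0 → +e1, X_7=(-3, -7, -4)

2


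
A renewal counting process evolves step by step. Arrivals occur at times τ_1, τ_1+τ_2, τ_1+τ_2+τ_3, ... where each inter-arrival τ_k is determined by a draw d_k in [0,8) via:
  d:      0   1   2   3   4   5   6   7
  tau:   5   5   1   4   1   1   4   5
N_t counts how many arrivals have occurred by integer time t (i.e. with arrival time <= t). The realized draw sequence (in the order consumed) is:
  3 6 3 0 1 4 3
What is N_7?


draw d_1=3: τ_1=4, arrival time A_1=4
draw d_2=6: τ_2=4, arrival time A_2=8
draw d_3=3: τ_3=4, arrival time A_3=12
draw d_4=0: τ_4=5, arrival time A_4=17
draw d_5=1: τ_5=5, arrival time A_5=22
draw d_6=4: τ_6=1, arrival time A_6=23
draw d_7=3: τ_7=4, arrival time A_7=27
N_t over t=0..7: 0:0 1:0 2:0 3:0 4:1 5:1 6:1 7:1

1


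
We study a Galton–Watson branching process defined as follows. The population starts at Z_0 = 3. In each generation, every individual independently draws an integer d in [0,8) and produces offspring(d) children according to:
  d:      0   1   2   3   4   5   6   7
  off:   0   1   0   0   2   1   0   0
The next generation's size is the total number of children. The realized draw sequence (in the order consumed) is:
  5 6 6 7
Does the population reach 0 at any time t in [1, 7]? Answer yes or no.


gen 0: Z_0=3, draws=[5, 6, 6], offspring=[1, 0, 0], Z_1=1
gen 1: Z_1=1, draws=[7], offspring=[0], Z_2=0
gen 2: Z_2=0, draws=[], offspring=[], Z_3=0
gen 3: Z_3=0, draws=[], offspring=[], Z_4=0
gen 4: Z_4=0, draws=[], offspring=[], Z_5=0
gen 5: Z_5=0, draws=[], offspring=[], Z_6=0
gen 6: Z_6=0, draws=[], offspring=[], Z_7=0

yes


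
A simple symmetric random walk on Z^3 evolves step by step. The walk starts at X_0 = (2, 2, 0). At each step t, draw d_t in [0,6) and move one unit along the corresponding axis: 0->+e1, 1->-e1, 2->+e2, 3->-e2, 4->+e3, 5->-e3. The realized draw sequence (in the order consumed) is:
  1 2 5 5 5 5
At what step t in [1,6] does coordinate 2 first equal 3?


2

t=0: X=(2, 2, 0), d=1 → -e1, X_1=(1, 2, 0)
t=1: X=(1, 2, 0), d=2 → +e2, X_2=(1, 3, 0)
t=2: X=(1, 3, 0), d=5 → -e3, X_3=(1, 3, -1)
t=3: X=(1, 3, -1), d=5 → -e3, X_4=(1, 3, -2)
t=4: X=(1, 3, -2), d=5 → -e3, X_5=(1, 3, -3)
t=5: X=(1, 3, -3), d=5 → -e3, X_6=(1, 3, -4)


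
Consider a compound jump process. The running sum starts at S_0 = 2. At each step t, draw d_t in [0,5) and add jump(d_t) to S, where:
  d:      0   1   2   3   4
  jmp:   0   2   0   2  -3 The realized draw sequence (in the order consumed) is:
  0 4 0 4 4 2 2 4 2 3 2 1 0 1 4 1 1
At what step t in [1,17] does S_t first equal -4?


4

t=0: S=2, d=0, jump=0, S_1=2
t=1: S=2, d=4, jump=-3, S_2=-1
t=2: S=-1, d=0, jump=0, S_3=-1
t=3: S=-1, d=4, jump=-3, S_4=-4
t=4: S=-4, d=4, jump=-3, S_5=-7
t=5: S=-7, d=2, jump=0, S_6=-7
t=6: S=-7, d=2, jump=0, S_7=-7
t=7: S=-7, d=4, jump=-3, S_8=-10
t=8: S=-10, d=2, jump=0, S_9=-10
t=9: S=-10, d=3, jump=2, S_10=-8
t=10: S=-8, d=2, jump=0, S_11=-8
t=11: S=-8, d=1, jump=2, S_12=-6
t=12: S=-6, d=0, jump=0, S_13=-6
t=13: S=-6, d=1, jump=2, S_14=-4
t=14: S=-4, d=4, jump=-3, S_15=-7
t=15: S=-7, d=1, jump=2, S_16=-5
t=16: S=-5, d=1, jump=2, S_17=-3


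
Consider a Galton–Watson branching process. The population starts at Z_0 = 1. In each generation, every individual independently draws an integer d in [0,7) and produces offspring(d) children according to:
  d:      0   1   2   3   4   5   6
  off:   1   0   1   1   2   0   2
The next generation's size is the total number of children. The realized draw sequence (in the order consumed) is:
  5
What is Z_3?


gen 0: Z_0=1, draws=[5], offspring=[0], Z_1=0
gen 1: Z_1=0, draws=[], offspring=[], Z_2=0
gen 2: Z_2=0, draws=[], offspring=[], Z_3=0

0


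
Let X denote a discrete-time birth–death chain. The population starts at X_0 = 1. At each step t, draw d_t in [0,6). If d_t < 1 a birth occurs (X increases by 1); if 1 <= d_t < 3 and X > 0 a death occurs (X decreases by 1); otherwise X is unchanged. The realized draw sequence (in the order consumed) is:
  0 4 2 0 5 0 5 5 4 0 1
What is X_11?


t=0: X=1, d=0 → birth, X_1=2
t=1: X=2, d=4 → hold, X_2=2
t=2: X=2, d=2 → death, X_3=1
t=3: X=1, d=0 → birth, X_4=2
t=4: X=2, d=5 → hold, X_5=2
t=5: X=2, d=0 → birth, X_6=3
t=6: X=3, d=5 → hold, X_7=3
t=7: X=3, d=5 → hold, X_8=3
t=8: X=3, d=4 → hold, X_9=3
t=9: X=3, d=0 → birth, X_10=4
t=10: X=4, d=1 → death, X_11=3

3


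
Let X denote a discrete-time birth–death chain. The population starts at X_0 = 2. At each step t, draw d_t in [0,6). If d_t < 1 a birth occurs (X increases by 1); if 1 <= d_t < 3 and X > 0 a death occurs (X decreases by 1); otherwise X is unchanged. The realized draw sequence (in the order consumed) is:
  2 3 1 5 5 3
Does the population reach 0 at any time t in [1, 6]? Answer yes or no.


yes

t=0: X=2, d=2 → death, X_1=1
t=1: X=1, d=3 → hold, X_2=1
t=2: X=1, d=1 → death, X_3=0
t=3: X=0, d=5 → hold, X_4=0
t=4: X=0, d=5 → hold, X_5=0
t=5: X=0, d=3 → hold, X_6=0


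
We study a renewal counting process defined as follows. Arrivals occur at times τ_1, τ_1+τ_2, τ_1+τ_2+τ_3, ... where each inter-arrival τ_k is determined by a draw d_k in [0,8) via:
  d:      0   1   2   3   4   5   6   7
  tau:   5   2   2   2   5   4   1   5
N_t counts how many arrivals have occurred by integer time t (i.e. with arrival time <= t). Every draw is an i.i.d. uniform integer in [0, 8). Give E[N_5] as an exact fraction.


44457/32768

Inter-arrival values over d=0..7: [5, 2, 2, 2, 5, 4, 1, 5]
Each d has probability 1/8, so the pmf of τ is: f(1) = 1/8, f(2) = 3/8, f(4) = 1/8, f(5) = 3/8
Renewal equation for m(n) = E[N_n]: condition on τ_1 = k (if k <= n, one arrival plus a fresh copy on the remaining n−k steps): m(n) = F(n) + Σ_{k<=n} f(k)·m(n−k), where F(n) = P(τ <= n) and m(0) = 0
m(1) = F(1) = 1/8
m(2) = F(2) + f(1)·m(1) = 1/2 + 1/8·1/8 = 33/64
m(3) = F(3) + f(1)·m(2) + f(2)·m(1) = 1/2 + 1/8·33/64 + 3/8·1/8 = 313/512
m(4) = F(4) + f(1)·m(3) + f(2)·m(2) = 5/8 + 1/8·313/512 + 3/8·33/64 = 3665/4096
m(5) = F(5) + f(1)·m(4) + f(2)·m(3) + f(4)·m(1) = 1 + 1/8·3665/4096 + 3/8·313/512 + 1/8·1/8 = 44457/32768
E[N_5] = m(5) = 44457/32768


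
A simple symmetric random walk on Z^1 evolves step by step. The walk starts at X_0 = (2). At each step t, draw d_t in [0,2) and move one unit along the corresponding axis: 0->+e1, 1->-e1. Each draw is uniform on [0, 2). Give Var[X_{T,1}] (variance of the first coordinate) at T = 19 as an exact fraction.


Outcome values over d=0..1: [1, -1]
Σy = 0, Σy² = 2, M = 2
μ = 0/2 = 0,  σ² = 2/2 − (0)² = 1
Independent increments: Var[X_19] = 19·σ² = 19·(1) = 19

19


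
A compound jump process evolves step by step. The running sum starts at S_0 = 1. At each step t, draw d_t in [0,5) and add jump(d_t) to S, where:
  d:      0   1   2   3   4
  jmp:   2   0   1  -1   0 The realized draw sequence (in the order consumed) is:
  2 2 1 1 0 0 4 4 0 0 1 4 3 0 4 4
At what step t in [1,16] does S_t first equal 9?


9

t=0: S=1, d=2, jump=1, S_1=2
t=1: S=2, d=2, jump=1, S_2=3
t=2: S=3, d=1, jump=0, S_3=3
t=3: S=3, d=1, jump=0, S_4=3
t=4: S=3, d=0, jump=2, S_5=5
t=5: S=5, d=0, jump=2, S_6=7
t=6: S=7, d=4, jump=0, S_7=7
t=7: S=7, d=4, jump=0, S_8=7
t=8: S=7, d=0, jump=2, S_9=9
t=9: S=9, d=0, jump=2, S_10=11
t=10: S=11, d=1, jump=0, S_11=11
t=11: S=11, d=4, jump=0, S_12=11
t=12: S=11, d=3, jump=-1, S_13=10
t=13: S=10, d=0, jump=2, S_14=12
t=14: S=12, d=4, jump=0, S_15=12
t=15: S=12, d=4, jump=0, S_16=12


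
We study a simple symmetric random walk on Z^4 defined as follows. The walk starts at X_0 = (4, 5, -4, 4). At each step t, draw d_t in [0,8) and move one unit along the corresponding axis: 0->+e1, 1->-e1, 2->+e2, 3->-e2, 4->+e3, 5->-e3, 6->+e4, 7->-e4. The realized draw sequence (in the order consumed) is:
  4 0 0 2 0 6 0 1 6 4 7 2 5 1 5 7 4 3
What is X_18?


(6, 6, -3, 4)

t=0: X=(4, 5, -4, 4), d=4 → +e3, X_1=(4, 5, -3, 4)
t=1: X=(4, 5, -3, 4), d=0 → +e1, X_2=(5, 5, -3, 4)
t=2: X=(5, 5, -3, 4), d=0 → +e1, X_3=(6, 5, -3, 4)
t=3: X=(6, 5, -3, 4), d=2 → +e2, X_4=(6, 6, -3, 4)
t=4: X=(6, 6, -3, 4), d=0 → +e1, X_5=(7, 6, -3, 4)
t=5: X=(7, 6, -3, 4), d=6 → +e4, X_6=(7, 6, -3, 5)
t=6: X=(7, 6, -3, 5), d=0 → +e1, X_7=(8, 6, -3, 5)
t=7: X=(8, 6, -3, 5), d=1 → -e1, X_8=(7, 6, -3, 5)
t=8: X=(7, 6, -3, 5), d=6 → +e4, X_9=(7, 6, -3, 6)
t=9: X=(7, 6, -3, 6), d=4 → +e3, X_10=(7, 6, -2, 6)
t=10: X=(7, 6, -2, 6), d=7 → -e4, X_11=(7, 6, -2, 5)
t=11: X=(7, 6, -2, 5), d=2 → +e2, X_12=(7, 7, -2, 5)
t=12: X=(7, 7, -2, 5), d=5 → -e3, X_13=(7, 7, -3, 5)
t=13: X=(7, 7, -3, 5), d=1 → -e1, X_14=(6, 7, -3, 5)
t=14: X=(6, 7, -3, 5), d=5 → -e3, X_15=(6, 7, -4, 5)
t=15: X=(6, 7, -4, 5), d=7 → -e4, X_16=(6, 7, -4, 4)
t=16: X=(6, 7, -4, 4), d=4 → +e3, X_17=(6, 7, -3, 4)
t=17: X=(6, 7, -3, 4), d=3 → -e2, X_18=(6, 6, -3, 4)


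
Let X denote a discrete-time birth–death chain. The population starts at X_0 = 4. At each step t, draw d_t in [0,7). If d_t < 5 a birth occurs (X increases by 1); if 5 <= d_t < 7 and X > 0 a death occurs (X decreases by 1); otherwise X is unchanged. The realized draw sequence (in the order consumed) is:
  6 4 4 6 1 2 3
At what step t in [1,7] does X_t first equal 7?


7

t=0: X=4, d=6 → death, X_1=3
t=1: X=3, d=4 → birth, X_2=4
t=2: X=4, d=4 → birth, X_3=5
t=3: X=5, d=6 → death, X_4=4
t=4: X=4, d=1 → birth, X_5=5
t=5: X=5, d=2 → birth, X_6=6
t=6: X=6, d=3 → birth, X_7=7


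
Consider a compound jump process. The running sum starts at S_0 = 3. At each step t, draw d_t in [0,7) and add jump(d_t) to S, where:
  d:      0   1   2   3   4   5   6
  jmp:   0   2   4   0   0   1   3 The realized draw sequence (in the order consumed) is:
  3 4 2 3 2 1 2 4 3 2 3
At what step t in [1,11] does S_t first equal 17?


7

t=0: S=3, d=3, jump=0, S_1=3
t=1: S=3, d=4, jump=0, S_2=3
t=2: S=3, d=2, jump=4, S_3=7
t=3: S=7, d=3, jump=0, S_4=7
t=4: S=7, d=2, jump=4, S_5=11
t=5: S=11, d=1, jump=2, S_6=13
t=6: S=13, d=2, jump=4, S_7=17
t=7: S=17, d=4, jump=0, S_8=17
t=8: S=17, d=3, jump=0, S_9=17
t=9: S=17, d=2, jump=4, S_10=21
t=10: S=21, d=3, jump=0, S_11=21


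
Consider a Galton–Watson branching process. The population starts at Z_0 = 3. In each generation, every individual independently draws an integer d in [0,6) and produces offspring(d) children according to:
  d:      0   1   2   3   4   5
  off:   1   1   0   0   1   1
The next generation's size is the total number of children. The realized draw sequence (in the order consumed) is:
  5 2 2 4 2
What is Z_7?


0

gen 0: Z_0=3, draws=[5, 2, 2], offspring=[1, 0, 0], Z_1=1
gen 1: Z_1=1, draws=[4], offspring=[1], Z_2=1
gen 2: Z_2=1, draws=[2], offspring=[0], Z_3=0
gen 3: Z_3=0, draws=[], offspring=[], Z_4=0
gen 4: Z_4=0, draws=[], offspring=[], Z_5=0
gen 5: Z_5=0, draws=[], offspring=[], Z_6=0
gen 6: Z_6=0, draws=[], offspring=[], Z_7=0


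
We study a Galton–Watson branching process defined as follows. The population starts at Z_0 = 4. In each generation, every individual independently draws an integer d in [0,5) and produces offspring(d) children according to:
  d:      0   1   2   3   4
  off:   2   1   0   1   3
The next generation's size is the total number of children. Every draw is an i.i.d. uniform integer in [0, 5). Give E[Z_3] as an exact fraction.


1372/125

Outcome values over d=0..4: [2, 1, 0, 1, 3]
Σy = 7, Σy² = 15, M = 5
μ = 7/5 = 7/5,  σ² = 15/5 − (7/5)² = 26/25
E[Z_0] = 4
E[Z_1] = 7/5·E[Z_0] = 28/5
E[Z_2] = 7/5·E[Z_1] = 196/25
E[Z_3] = 7/5·E[Z_2] = 1372/125


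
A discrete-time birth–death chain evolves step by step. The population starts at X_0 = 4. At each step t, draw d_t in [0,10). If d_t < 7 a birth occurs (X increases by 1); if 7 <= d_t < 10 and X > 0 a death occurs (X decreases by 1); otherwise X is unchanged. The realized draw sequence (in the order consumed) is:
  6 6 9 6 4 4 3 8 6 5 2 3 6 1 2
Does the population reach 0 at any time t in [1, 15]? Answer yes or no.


t=0: X=4, d=6 → birth, X_1=5
t=1: X=5, d=6 → birth, X_2=6
t=2: X=6, d=9 → death, X_3=5
t=3: X=5, d=6 → birth, X_4=6
t=4: X=6, d=4 → birth, X_5=7
t=5: X=7, d=4 → birth, X_6=8
t=6: X=8, d=3 → birth, X_7=9
t=7: X=9, d=8 → death, X_8=8
t=8: X=8, d=6 → birth, X_9=9
t=9: X=9, d=5 → birth, X_10=10
t=10: X=10, d=2 → birth, X_11=11
t=11: X=11, d=3 → birth, X_12=12
t=12: X=12, d=6 → birth, X_13=13
t=13: X=13, d=1 → birth, X_14=14
t=14: X=14, d=2 → birth, X_15=15

no


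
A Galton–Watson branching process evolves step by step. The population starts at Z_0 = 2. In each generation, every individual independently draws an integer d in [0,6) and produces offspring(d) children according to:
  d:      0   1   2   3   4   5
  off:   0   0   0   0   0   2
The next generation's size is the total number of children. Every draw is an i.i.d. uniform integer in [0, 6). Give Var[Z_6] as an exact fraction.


Outcome values over d=0..5: [0, 0, 0, 0, 0, 2]
Σy = 2, Σy² = 4, M = 6
μ = 2/6 = 1/3,  σ² = 4/6 − (1/3)² = 5/9
V_0 = 0, E_0 = 2
V_1 = 5/9·E_0 + (1/3)²·V_0 = 10/9;  E_1 = 2/3
V_2 = 5/9·E_1 + (1/3)²·V_1 = 40/81;  E_2 = 2/9
V_3 = 5/9·E_2 + (1/3)²·V_2 = 130/729;  E_3 = 2/27
V_4 = 5/9·E_3 + (1/3)²·V_3 = 400/6561;  E_4 = 2/81
V_5 = 5/9·E_4 + (1/3)²·V_4 = 1210/59049;  E_5 = 2/243
V_6 = 5/9·E_5 + (1/3)²·V_5 = 3640/531441;  E_6 = 2/729

3640/531441


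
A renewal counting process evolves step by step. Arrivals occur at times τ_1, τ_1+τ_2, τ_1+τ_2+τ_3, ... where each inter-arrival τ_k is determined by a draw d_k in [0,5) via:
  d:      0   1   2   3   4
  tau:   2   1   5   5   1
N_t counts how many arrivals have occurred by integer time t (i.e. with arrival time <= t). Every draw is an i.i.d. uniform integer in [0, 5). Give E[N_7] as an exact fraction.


Inter-arrival values over d=0..4: [2, 1, 5, 5, 1]
Each d has probability 1/5, so the pmf of τ is: f(1) = 2/5, f(2) = 1/5, f(5) = 2/5
Renewal equation for m(n) = E[N_n]: condition on τ_1 = k (if k <= n, one arrival plus a fresh copy on the remaining n−k steps): m(n) = F(n) + Σ_{k<=n} f(k)·m(n−k), where F(n) = P(τ <= n) and m(0) = 0
m(1) = F(1) = 2/5
m(2) = F(2) + f(1)·m(1) = 3/5 + 2/5·2/5 = 19/25
m(3) = F(3) + f(1)·m(2) + f(2)·m(1) = 3/5 + 2/5·19/25 + 1/5·2/5 = 123/125
m(4) = F(4) + f(1)·m(3) + f(2)·m(2) = 3/5 + 2/5·123/125 + 1/5·19/25 = 716/625
m(5) = F(5) + f(1)·m(4) + f(2)·m(3) = 1 + 2/5·716/625 + 1/5·123/125 = 5172/3125
m(6) = F(6) + f(1)·m(5) + f(2)·m(4) + f(5)·m(1) = 1 + 2/5·5172/3125 + 1/5·716/625 + 2/5·2/5 = 32049/15625
m(7) = F(7) + f(1)·m(6) + f(2)·m(5) + f(5)·m(2) = 1 + 2/5·32049/15625 + 1/5·5172/3125 + 2/5·19/25 = 191833/78125
E[N_7] = m(7) = 191833/78125

191833/78125


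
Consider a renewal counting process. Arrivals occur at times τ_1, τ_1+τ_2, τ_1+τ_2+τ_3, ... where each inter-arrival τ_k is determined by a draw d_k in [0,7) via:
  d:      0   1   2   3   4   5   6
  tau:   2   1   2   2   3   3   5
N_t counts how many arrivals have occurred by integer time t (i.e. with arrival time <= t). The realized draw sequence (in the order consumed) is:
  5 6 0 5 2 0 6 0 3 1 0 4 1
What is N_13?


draw d_1=5: τ_1=3, arrival time A_1=3
draw d_2=6: τ_2=5, arrival time A_2=8
draw d_3=0: τ_3=2, arrival time A_3=10
draw d_4=5: τ_4=3, arrival time A_4=13
draw d_5=2: τ_5=2, arrival time A_5=15
draw d_6=0: τ_6=2, arrival time A_6=17
draw d_7=6: τ_7=5, arrival time A_7=22
draw d_8=0: τ_8=2, arrival time A_8=24
draw d_9=3: τ_9=2, arrival time A_9=26
draw d_10=1: τ_10=1, arrival time A_10=27
draw d_11=0: τ_11=2, arrival time A_11=29
draw d_12=4: τ_12=3, arrival time A_12=32
draw d_13=1: τ_13=1, arrival time A_13=33
N_t over t=0..13: 0:0 1:0 2:0 3:1 4:1 5:1 6:1 7:1 8:2 9:2 10:3 11:3 12:3 13:4

4


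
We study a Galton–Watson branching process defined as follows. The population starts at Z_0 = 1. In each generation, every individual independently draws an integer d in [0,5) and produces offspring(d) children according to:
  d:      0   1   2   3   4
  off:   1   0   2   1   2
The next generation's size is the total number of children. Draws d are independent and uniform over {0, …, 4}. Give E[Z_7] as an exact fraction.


Outcome values over d=0..4: [1, 0, 2, 1, 2]
Σy = 6, Σy² = 10, M = 5
μ = 6/5 = 6/5,  σ² = 10/5 − (6/5)² = 14/25
E[Z_0] = 1
E[Z_1] = 6/5·E[Z_0] = 6/5
E[Z_2] = 6/5·E[Z_1] = 36/25
E[Z_3] = 6/5·E[Z_2] = 216/125
E[Z_4] = 6/5·E[Z_3] = 1296/625
E[Z_5] = 6/5·E[Z_4] = 7776/3125
E[Z_6] = 6/5·E[Z_5] = 46656/15625
E[Z_7] = 6/5·E[Z_6] = 279936/78125

279936/78125


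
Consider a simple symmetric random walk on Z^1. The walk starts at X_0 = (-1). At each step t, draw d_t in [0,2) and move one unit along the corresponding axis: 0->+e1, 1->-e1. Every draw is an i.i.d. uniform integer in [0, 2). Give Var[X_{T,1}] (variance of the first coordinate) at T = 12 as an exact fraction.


12

Outcome values over d=0..1: [1, -1]
Σy = 0, Σy² = 2, M = 2
μ = 0/2 = 0,  σ² = 2/2 − (0)² = 1
Independent increments: Var[X_12] = 12·σ² = 12·(1) = 12


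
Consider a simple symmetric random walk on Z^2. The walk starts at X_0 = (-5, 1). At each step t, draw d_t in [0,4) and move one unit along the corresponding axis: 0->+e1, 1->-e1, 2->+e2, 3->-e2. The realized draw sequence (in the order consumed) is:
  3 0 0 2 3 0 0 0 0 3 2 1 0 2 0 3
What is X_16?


t=0: X=(-5, 1), d=3 → -e2, X_1=(-5, 0)
t=1: X=(-5, 0), d=0 → +e1, X_2=(-4, 0)
t=2: X=(-4, 0), d=0 → +e1, X_3=(-3, 0)
t=3: X=(-3, 0), d=2 → +e2, X_4=(-3, 1)
t=4: X=(-3, 1), d=3 → -e2, X_5=(-3, 0)
t=5: X=(-3, 0), d=0 → +e1, X_6=(-2, 0)
t=6: X=(-2, 0), d=0 → +e1, X_7=(-1, 0)
t=7: X=(-1, 0), d=0 → +e1, X_8=(0, 0)
t=8: X=(0, 0), d=0 → +e1, X_9=(1, 0)
t=9: X=(1, 0), d=3 → -e2, X_10=(1, -1)
t=10: X=(1, -1), d=2 → +e2, X_11=(1, 0)
t=11: X=(1, 0), d=1 → -e1, X_12=(0, 0)
t=12: X=(0, 0), d=0 → +e1, X_13=(1, 0)
t=13: X=(1, 0), d=2 → +e2, X_14=(1, 1)
t=14: X=(1, 1), d=0 → +e1, X_15=(2, 1)
t=15: X=(2, 1), d=3 → -e2, X_16=(2, 0)

(2, 0)


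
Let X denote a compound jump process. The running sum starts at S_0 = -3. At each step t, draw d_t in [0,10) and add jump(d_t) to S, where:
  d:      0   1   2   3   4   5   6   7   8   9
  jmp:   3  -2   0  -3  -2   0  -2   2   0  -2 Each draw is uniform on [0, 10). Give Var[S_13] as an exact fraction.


1118/25

Outcome values over d=0..9: [3, -2, 0, -3, -2, 0, -2, 2, 0, -2]
Σy = -6, Σy² = 38, M = 10
μ = -6/10 = -3/5,  σ² = 38/10 − (-3/5)² = 86/25
Independent increments: Var[S_13] = 13·σ² = 13·(86/25) = 1118/25


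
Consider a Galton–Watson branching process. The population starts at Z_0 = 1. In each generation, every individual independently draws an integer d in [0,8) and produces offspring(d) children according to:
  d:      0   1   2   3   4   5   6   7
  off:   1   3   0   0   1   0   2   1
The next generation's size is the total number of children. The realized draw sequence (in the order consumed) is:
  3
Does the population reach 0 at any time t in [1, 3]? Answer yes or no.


yes

gen 0: Z_0=1, draws=[3], offspring=[0], Z_1=0
gen 1: Z_1=0, draws=[], offspring=[], Z_2=0
gen 2: Z_2=0, draws=[], offspring=[], Z_3=0


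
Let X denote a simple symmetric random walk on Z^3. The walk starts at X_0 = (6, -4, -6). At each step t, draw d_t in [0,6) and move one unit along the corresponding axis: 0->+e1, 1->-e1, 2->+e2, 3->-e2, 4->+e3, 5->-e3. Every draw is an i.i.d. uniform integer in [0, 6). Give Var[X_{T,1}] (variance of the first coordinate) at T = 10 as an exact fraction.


Outcome values over d=0..5: [1, -1, 0, 0, 0, 0]
Σy = 0, Σy² = 2, M = 6
μ = 0/6 = 0,  σ² = 2/6 − (0)² = 1/3
Independent increments: Var[X_10] = 10·σ² = 10·(1/3) = 10/3

10/3


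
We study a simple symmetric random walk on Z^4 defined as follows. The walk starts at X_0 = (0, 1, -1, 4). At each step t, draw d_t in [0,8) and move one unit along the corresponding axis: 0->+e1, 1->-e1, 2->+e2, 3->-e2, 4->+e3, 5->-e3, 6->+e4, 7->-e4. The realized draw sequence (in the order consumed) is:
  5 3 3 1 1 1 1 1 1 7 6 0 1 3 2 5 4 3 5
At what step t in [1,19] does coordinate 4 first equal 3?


t=0: X=(0, 1, -1, 4), d=5 → -e3, X_1=(0, 1, -2, 4)
t=1: X=(0, 1, -2, 4), d=3 → -e2, X_2=(0, 0, -2, 4)
t=2: X=(0, 0, -2, 4), d=3 → -e2, X_3=(0, -1, -2, 4)
t=3: X=(0, -1, -2, 4), d=1 → -e1, X_4=(-1, -1, -2, 4)
t=4: X=(-1, -1, -2, 4), d=1 → -e1, X_5=(-2, -1, -2, 4)
t=5: X=(-2, -1, -2, 4), d=1 → -e1, X_6=(-3, -1, -2, 4)
t=6: X=(-3, -1, -2, 4), d=1 → -e1, X_7=(-4, -1, -2, 4)
t=7: X=(-4, -1, -2, 4), d=1 → -e1, X_8=(-5, -1, -2, 4)
t=8: X=(-5, -1, -2, 4), d=1 → -e1, X_9=(-6, -1, -2, 4)
t=9: X=(-6, -1, -2, 4), d=7 → -e4, X_10=(-6, -1, -2, 3)
t=10: X=(-6, -1, -2, 3), d=6 → +e4, X_11=(-6, -1, -2, 4)
t=11: X=(-6, -1, -2, 4), d=0 → +e1, X_12=(-5, -1, -2, 4)
t=12: X=(-5, -1, -2, 4), d=1 → -e1, X_13=(-6, -1, -2, 4)
t=13: X=(-6, -1, -2, 4), d=3 → -e2, X_14=(-6, -2, -2, 4)
t=14: X=(-6, -2, -2, 4), d=2 → +e2, X_15=(-6, -1, -2, 4)
t=15: X=(-6, -1, -2, 4), d=5 → -e3, X_16=(-6, -1, -3, 4)
t=16: X=(-6, -1, -3, 4), d=4 → +e3, X_17=(-6, -1, -2, 4)
t=17: X=(-6, -1, -2, 4), d=3 → -e2, X_18=(-6, -2, -2, 4)
t=18: X=(-6, -2, -2, 4), d=5 → -e3, X_19=(-6, -2, -3, 4)

10


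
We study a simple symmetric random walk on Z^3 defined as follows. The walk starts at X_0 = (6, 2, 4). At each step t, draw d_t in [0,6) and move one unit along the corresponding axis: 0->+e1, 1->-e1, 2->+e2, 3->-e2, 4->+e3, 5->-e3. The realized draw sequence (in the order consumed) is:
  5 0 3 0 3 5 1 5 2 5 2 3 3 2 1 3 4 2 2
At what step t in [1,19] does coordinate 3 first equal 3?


1

t=0: X=(6, 2, 4), d=5 → -e3, X_1=(6, 2, 3)
t=1: X=(6, 2, 3), d=0 → +e1, X_2=(7, 2, 3)
t=2: X=(7, 2, 3), d=3 → -e2, X_3=(7, 1, 3)
t=3: X=(7, 1, 3), d=0 → +e1, X_4=(8, 1, 3)
t=4: X=(8, 1, 3), d=3 → -e2, X_5=(8, 0, 3)
t=5: X=(8, 0, 3), d=5 → -e3, X_6=(8, 0, 2)
t=6: X=(8, 0, 2), d=1 → -e1, X_7=(7, 0, 2)
t=7: X=(7, 0, 2), d=5 → -e3, X_8=(7, 0, 1)
t=8: X=(7, 0, 1), d=2 → +e2, X_9=(7, 1, 1)
t=9: X=(7, 1, 1), d=5 → -e3, X_10=(7, 1, 0)
t=10: X=(7, 1, 0), d=2 → +e2, X_11=(7, 2, 0)
t=11: X=(7, 2, 0), d=3 → -e2, X_12=(7, 1, 0)
t=12: X=(7, 1, 0), d=3 → -e2, X_13=(7, 0, 0)
t=13: X=(7, 0, 0), d=2 → +e2, X_14=(7, 1, 0)
t=14: X=(7, 1, 0), d=1 → -e1, X_15=(6, 1, 0)
t=15: X=(6, 1, 0), d=3 → -e2, X_16=(6, 0, 0)
t=16: X=(6, 0, 0), d=4 → +e3, X_17=(6, 0, 1)
t=17: X=(6, 0, 1), d=2 → +e2, X_18=(6, 1, 1)
t=18: X=(6, 1, 1), d=2 → +e2, X_19=(6, 2, 1)


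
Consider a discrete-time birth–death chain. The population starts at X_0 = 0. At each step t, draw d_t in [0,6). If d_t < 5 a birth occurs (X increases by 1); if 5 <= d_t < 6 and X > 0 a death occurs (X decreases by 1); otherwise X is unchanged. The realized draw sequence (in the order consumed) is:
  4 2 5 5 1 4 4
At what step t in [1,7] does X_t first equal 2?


t=0: X=0, d=4 → birth, X_1=1
t=1: X=1, d=2 → birth, X_2=2
t=2: X=2, d=5 → death, X_3=1
t=3: X=1, d=5 → death, X_4=0
t=4: X=0, d=1 → birth, X_5=1
t=5: X=1, d=4 → birth, X_6=2
t=6: X=2, d=4 → birth, X_7=3

2


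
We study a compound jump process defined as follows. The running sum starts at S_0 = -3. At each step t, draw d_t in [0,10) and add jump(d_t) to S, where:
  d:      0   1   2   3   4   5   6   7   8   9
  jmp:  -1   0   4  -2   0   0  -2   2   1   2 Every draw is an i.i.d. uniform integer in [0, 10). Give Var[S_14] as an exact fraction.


Outcome values over d=0..9: [-1, 0, 4, -2, 0, 0, -2, 2, 1, 2]
Σy = 4, Σy² = 34, M = 10
μ = 4/10 = 2/5,  σ² = 34/10 − (2/5)² = 81/25
Independent increments: Var[S_14] = 14·σ² = 14·(81/25) = 1134/25

1134/25


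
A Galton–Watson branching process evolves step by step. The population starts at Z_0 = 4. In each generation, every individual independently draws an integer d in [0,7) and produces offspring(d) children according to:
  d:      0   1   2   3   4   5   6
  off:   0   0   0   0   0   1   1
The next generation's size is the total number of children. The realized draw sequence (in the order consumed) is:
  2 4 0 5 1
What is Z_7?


gen 0: Z_0=4, draws=[2, 4, 0, 5], offspring=[0, 0, 0, 1], Z_1=1
gen 1: Z_1=1, draws=[1], offspring=[0], Z_2=0
gen 2: Z_2=0, draws=[], offspring=[], Z_3=0
gen 3: Z_3=0, draws=[], offspring=[], Z_4=0
gen 4: Z_4=0, draws=[], offspring=[], Z_5=0
gen 5: Z_5=0, draws=[], offspring=[], Z_6=0
gen 6: Z_6=0, draws=[], offspring=[], Z_7=0

0


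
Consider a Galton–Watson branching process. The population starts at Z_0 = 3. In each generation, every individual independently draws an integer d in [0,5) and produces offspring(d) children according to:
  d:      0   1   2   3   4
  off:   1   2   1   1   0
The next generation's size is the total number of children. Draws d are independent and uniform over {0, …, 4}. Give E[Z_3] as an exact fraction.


3

Outcome values over d=0..4: [1, 2, 1, 1, 0]
Σy = 5, Σy² = 7, M = 5
μ = 5/5 = 1,  σ² = 7/5 − (1)² = 2/5
E[Z_0] = 3
E[Z_1] = 1·E[Z_0] = 3
E[Z_2] = 1·E[Z_1] = 3
E[Z_3] = 1·E[Z_2] = 3


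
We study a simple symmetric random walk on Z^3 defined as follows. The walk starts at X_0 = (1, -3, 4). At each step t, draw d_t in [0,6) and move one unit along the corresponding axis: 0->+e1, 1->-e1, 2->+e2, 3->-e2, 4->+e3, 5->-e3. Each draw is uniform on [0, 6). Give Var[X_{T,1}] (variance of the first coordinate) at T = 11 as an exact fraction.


11/3

Outcome values over d=0..5: [1, -1, 0, 0, 0, 0]
Σy = 0, Σy² = 2, M = 6
μ = 0/6 = 0,  σ² = 2/6 − (0)² = 1/3
Independent increments: Var[X_11] = 11·σ² = 11·(1/3) = 11/3


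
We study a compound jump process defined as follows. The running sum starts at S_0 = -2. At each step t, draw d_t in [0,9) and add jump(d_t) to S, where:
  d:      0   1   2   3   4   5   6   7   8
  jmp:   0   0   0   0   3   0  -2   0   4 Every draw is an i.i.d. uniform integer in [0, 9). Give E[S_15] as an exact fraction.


19/3

Outcome values over d=0..8: [0, 0, 0, 0, 3, 0, -2, 0, 4]
Σy = 5, Σy² = 29, M = 9
μ = 5/9 = 5/9,  σ² = 29/9 − (5/9)² = 236/81
E[S_15] = -2 + 15·(5/9) = 19/3


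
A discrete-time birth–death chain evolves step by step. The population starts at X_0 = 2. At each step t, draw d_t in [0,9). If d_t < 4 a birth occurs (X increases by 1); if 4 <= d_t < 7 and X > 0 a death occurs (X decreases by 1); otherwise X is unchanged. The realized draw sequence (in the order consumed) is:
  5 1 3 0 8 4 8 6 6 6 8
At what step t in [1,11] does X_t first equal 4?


4

t=0: X=2, d=5 → death, X_1=1
t=1: X=1, d=1 → birth, X_2=2
t=2: X=2, d=3 → birth, X_3=3
t=3: X=3, d=0 → birth, X_4=4
t=4: X=4, d=8 → hold, X_5=4
t=5: X=4, d=4 → death, X_6=3
t=6: X=3, d=8 → hold, X_7=3
t=7: X=3, d=6 → death, X_8=2
t=8: X=2, d=6 → death, X_9=1
t=9: X=1, d=6 → death, X_10=0
t=10: X=0, d=8 → hold, X_11=0


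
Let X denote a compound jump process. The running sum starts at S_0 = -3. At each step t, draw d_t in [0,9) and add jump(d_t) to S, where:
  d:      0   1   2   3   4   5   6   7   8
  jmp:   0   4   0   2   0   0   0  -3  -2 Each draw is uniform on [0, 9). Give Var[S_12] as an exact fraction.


Outcome values over d=0..8: [0, 4, 0, 2, 0, 0, 0, -3, -2]
Σy = 1, Σy² = 33, M = 9
μ = 1/9 = 1/9,  σ² = 33/9 − (1/9)² = 296/81
Independent increments: Var[S_12] = 12·σ² = 12·(296/81) = 1184/27

1184/27


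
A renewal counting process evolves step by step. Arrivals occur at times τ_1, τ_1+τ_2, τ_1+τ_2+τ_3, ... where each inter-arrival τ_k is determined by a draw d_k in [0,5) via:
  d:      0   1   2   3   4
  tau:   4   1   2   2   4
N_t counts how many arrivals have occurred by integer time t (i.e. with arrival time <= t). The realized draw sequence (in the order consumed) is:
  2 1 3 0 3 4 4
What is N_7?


3

draw d_1=2: τ_1=2, arrival time A_1=2
draw d_2=1: τ_2=1, arrival time A_2=3
draw d_3=3: τ_3=2, arrival time A_3=5
draw d_4=0: τ_4=4, arrival time A_4=9
draw d_5=3: τ_5=2, arrival time A_5=11
draw d_6=4: τ_6=4, arrival time A_6=15
draw d_7=4: τ_7=4, arrival time A_7=19
N_t over t=0..7: 0:0 1:0 2:1 3:2 4:2 5:3 6:3 7:3


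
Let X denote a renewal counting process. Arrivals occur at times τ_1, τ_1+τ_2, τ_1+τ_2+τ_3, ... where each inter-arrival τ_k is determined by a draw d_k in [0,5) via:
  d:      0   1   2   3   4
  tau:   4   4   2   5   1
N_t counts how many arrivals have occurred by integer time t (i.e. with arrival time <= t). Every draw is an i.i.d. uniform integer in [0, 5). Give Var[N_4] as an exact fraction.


Inter-arrival values over d=0..4: [4, 4, 2, 5, 1]
Each d has probability 1/5, so the pmf of τ is: f(1) = 1/5, f(2) = 1/5, f(4) = 2/5, f(5) = 1/5
Let p_n(j) = P(N_n = j), with p_0 = [1]. Condition on τ_1: p_n(0) = P(τ > n), and for j >= 1, p_n(j) = Σ_{k<=n} f(k)·p_{n−k}(j−1)
p_1 = [4/5, 1/5]  (j = 0..1)
p_2 = [3/5, 9/25, 1/25]  (j = 0..2)
p_3 = [3/5, 7/25, 14/125, 1/125]  (j = 0..3)
p_4 = [1/5, 16/25, 16/125, 19/625, 1/625]  (j = 0..4)
E[N_4] = Σ j·p_4(j) = 621/625;  E[N_4²] = Σ j²·p_4(j) = 907/625
Var[N_4] = 907/625 − (621/625)² = 181234/390625

181234/390625


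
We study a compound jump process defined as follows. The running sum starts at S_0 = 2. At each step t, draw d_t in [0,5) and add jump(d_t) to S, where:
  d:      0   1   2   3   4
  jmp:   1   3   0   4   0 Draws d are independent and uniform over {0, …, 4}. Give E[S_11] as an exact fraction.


Outcome values over d=0..4: [1, 3, 0, 4, 0]
Σy = 8, Σy² = 26, M = 5
μ = 8/5 = 8/5,  σ² = 26/5 − (8/5)² = 66/25
E[S_11] = 2 + 11·(8/5) = 98/5

98/5


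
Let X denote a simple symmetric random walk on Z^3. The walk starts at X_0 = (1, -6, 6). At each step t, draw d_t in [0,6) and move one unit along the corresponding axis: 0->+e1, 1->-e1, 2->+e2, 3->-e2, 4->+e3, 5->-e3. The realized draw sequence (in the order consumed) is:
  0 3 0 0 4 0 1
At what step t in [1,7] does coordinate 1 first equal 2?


t=0: X=(1, -6, 6), d=0 → +e1, X_1=(2, -6, 6)
t=1: X=(2, -6, 6), d=3 → -e2, X_2=(2, -7, 6)
t=2: X=(2, -7, 6), d=0 → +e1, X_3=(3, -7, 6)
t=3: X=(3, -7, 6), d=0 → +e1, X_4=(4, -7, 6)
t=4: X=(4, -7, 6), d=4 → +e3, X_5=(4, -7, 7)
t=5: X=(4, -7, 7), d=0 → +e1, X_6=(5, -7, 7)
t=6: X=(5, -7, 7), d=1 → -e1, X_7=(4, -7, 7)

1


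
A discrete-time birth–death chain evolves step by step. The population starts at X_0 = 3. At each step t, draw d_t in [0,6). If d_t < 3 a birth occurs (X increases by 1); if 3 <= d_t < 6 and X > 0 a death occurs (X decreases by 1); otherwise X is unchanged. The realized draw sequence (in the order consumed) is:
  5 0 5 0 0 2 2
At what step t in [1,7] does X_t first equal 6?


t=0: X=3, d=5 → death, X_1=2
t=1: X=2, d=0 → birth, X_2=3
t=2: X=3, d=5 → death, X_3=2
t=3: X=2, d=0 → birth, X_4=3
t=4: X=3, d=0 → birth, X_5=4
t=5: X=4, d=2 → birth, X_6=5
t=6: X=5, d=2 → birth, X_7=6

7


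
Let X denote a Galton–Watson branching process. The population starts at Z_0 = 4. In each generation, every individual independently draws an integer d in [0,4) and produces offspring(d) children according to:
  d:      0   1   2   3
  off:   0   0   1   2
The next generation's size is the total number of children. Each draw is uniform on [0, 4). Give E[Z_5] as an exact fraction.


243/256

Outcome values over d=0..3: [0, 0, 1, 2]
Σy = 3, Σy² = 5, M = 4
μ = 3/4 = 3/4,  σ² = 5/4 − (3/4)² = 11/16
E[Z_0] = 4
E[Z_1] = 3/4·E[Z_0] = 3
E[Z_2] = 3/4·E[Z_1] = 9/4
E[Z_3] = 3/4·E[Z_2] = 27/16
E[Z_4] = 3/4·E[Z_3] = 81/64
E[Z_5] = 3/4·E[Z_4] = 243/256


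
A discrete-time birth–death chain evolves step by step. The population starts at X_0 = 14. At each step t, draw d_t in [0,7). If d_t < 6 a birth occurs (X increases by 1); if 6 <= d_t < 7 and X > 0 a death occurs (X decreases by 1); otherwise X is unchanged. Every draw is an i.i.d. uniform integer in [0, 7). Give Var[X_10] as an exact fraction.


240/49

X can drop by at most 1 per step and X_0 = 14 > T = 10, so X_t >= 14 − t >= 4 > 0 for every t <= 10: the floor at 0 (the 'and X > 0' condition) never binds. Hence X_10 = X_0 + Σ_{t<10} Y_t with i.i.d. increments Y_t = y(d_t) ∈ {+1, −1, 0}.
Outcome values over d=0..6: [1, 1, 1, 1, 1, 1, -1]
Σy = 5, Σy² = 7, M = 7
μ = 5/7 = 5/7,  σ² = 7/7 − (5/7)² = 24/49
Independent increments: Var[X_10] = 10·σ² = 10·(24/49) = 240/49


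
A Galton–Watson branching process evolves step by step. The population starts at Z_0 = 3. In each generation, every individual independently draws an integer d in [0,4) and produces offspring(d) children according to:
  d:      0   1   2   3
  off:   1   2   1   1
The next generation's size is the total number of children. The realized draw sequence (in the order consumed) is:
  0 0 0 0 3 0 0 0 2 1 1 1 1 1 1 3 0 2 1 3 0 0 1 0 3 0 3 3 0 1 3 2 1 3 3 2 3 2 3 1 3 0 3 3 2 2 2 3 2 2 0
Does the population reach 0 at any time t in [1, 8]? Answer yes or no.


gen 0: Z_0=3, draws=[0, 0, 0], offspring=[1, 1, 1], Z_1=3
gen 1: Z_1=3, draws=[0, 3, 0], offspring=[1, 1, 1], Z_2=3
gen 2: Z_2=3, draws=[0, 0, 2], offspring=[1, 1, 1], Z_3=3
gen 3: Z_3=3, draws=[1, 1, 1], offspring=[2, 2, 2], Z_4=6
gen 4: Z_4=6, draws=[1, 1, 1, 3, 0, 2], offspring=[2, 2, 2, 1, 1, 1], Z_5=9
gen 5: Z_5=9, draws=[1, 3, 0, 0, 1, 0, 3, 0, 3], offspring=[2, 1, 1, 1, 2, 1, 1, 1, 1], Z_6=11
gen 6: Z_6=11, draws=[3, 0, 1, 3, 2, 1, 3, 3, 2, 3, 2], offspring=[1, 1, 2, 1, 1, 2, 1, 1, 1, 1, 1], Z_7=13
gen 7: Z_7=13, draws=[3, 1, 3, 0, 3, 3, 2, 2, 2, 3, 2, 2, 0], offspring=[1, 2, 1, 1, 1, 1, 1, 1, 1, 1, 1, 1, 1], Z_8=14

no


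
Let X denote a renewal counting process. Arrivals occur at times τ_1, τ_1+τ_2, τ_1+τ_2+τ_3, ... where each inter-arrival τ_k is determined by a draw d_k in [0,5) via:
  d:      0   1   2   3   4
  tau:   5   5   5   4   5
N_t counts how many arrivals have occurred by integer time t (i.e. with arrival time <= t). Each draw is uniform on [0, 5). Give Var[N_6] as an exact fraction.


Inter-arrival values over d=0..4: [5, 5, 5, 4, 5]
Each d has probability 1/5, so the pmf of τ is: f(4) = 1/5, f(5) = 4/5
Let p_n(j) = P(N_n = j), with p_0 = [1]. Condition on τ_1: p_n(0) = P(τ > n), and for j >= 1, p_n(j) = Σ_{k<=n} f(k)·p_{n−k}(j−1)
p_1 = [1]  (j = 0)
p_2 = [1]  (j = 0)
p_3 = [1]  (j = 0)
p_4 = [4/5, 1/5]  (j = 0..1)
p_5 = [0, 1]  (j = 0..1)
p_6 = [0, 1]  (j = 0..1)
E[N_6] = Σ j·p_6(j) = 1;  E[N_6²] = Σ j²·p_6(j) = 1
Var[N_6] = 1 − (1)² = 0

0


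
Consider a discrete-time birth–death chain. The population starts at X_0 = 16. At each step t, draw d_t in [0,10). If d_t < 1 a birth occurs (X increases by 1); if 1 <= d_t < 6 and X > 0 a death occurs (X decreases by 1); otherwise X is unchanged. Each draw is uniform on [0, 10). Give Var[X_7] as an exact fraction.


77/25

X can drop by at most 1 per step and X_0 = 16 > T = 7, so X_t >= 16 − t >= 9 > 0 for every t <= 7: the floor at 0 (the 'and X > 0' condition) never binds. Hence X_7 = X_0 + Σ_{t<7} Y_t with i.i.d. increments Y_t = y(d_t) ∈ {+1, −1, 0}.
Outcome values over d=0..9: [1, -1, -1, -1, -1, -1, 0, 0, 0, 0]
Σy = -4, Σy² = 6, M = 10
μ = -4/10 = -2/5,  σ² = 6/10 − (-2/5)² = 11/25
Independent increments: Var[X_7] = 7·σ² = 7·(11/25) = 77/25
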